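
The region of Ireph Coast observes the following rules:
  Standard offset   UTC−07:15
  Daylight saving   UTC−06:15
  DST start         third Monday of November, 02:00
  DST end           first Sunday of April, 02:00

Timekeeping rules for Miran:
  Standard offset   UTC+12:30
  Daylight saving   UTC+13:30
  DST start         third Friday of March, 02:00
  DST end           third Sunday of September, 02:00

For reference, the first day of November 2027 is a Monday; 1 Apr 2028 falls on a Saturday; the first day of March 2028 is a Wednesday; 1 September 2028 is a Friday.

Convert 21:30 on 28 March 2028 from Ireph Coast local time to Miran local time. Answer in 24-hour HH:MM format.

1 November 2027 is a Monday, so the first Monday is November 1 and the third is November 15.
1 April 2028 is a Saturday, so the first Sunday is April 2.
Daylight saving runs 15 November 2027 – 2 April 2028; 28 March 2028 is inside that window, so Ireph Coast is at UTC−06:15.
21:30 Ireph Coast + 6h15m = 03:45 UTC (rolling into the next day, 29 March 2028).
1 March 2028 is a Wednesday, so the first Friday is March 3 and the third is March 17.
1 September 2028 is a Friday, so the first Sunday is September 3 and the third is September 17.
At the standard offset (UTC+12:30), 03:45 UTC + 12h30m = 16:15 Miran standard time.
The standard-time date in Miran, 29 March 2028, falls between 17 March and 17 September, so daylight saving is in effect and Miran is at UTC+13:30.
03:45 UTC + 13h30m = 17:15 Miran.

17:15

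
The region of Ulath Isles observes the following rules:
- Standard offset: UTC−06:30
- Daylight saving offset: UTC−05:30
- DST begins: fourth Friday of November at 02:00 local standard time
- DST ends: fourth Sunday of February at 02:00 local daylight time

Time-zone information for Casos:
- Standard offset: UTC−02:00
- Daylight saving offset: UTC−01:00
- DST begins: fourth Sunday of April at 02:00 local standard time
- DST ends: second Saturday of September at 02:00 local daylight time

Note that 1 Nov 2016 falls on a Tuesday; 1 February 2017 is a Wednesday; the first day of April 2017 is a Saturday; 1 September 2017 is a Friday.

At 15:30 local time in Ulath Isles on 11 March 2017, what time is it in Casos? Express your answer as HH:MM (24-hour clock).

1 November 2016 is a Tuesday, so the first Friday is November 4 and the fourth is November 25.
1 February 2017 is a Wednesday, so the first Sunday is February 5 and the fourth is February 26.
11 March 2017 is outside the daylight-saving period (25 November 2016 – 26 February 2017), so Ulath Isles is on standard time, UTC−06:30.
15:30 Ulath Isles + 6h30m = 22:00 UTC.
1 April 2017 is a Saturday, so the first Sunday is April 2 and the fourth is April 23.
1 September 2017 is a Friday, so the first Saturday is September 2 and the second is September 9.
At the standard offset (UTC−02:00), 22:00 UTC − 2h = 20:00 Casos standard time.
Daylight saving runs 23 April – 9 September; the standard-time date in Casos, 11 March 2017, is outside that window, so Casos is on standard time at UTC−02:00.
22:00 UTC − 2h = 20:00 Casos.

20:00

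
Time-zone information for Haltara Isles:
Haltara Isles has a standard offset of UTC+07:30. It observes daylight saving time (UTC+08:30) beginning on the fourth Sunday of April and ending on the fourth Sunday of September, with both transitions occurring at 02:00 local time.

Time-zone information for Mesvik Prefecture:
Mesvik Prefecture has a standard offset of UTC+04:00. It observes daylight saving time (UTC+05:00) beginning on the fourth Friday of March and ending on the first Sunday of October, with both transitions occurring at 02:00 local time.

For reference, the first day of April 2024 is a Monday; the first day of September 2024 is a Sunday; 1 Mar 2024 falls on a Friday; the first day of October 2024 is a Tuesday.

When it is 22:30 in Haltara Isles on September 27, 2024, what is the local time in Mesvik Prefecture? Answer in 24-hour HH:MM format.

1 April 2024 is a Monday, so the first Sunday is April 7 and the fourth is April 28.
1 September 2024 is a Sunday, so the first Sunday is September 1 and the fourth is September 22.
September 27, 2024 does not fall between 28 April and 22 September, so daylight saving is not in effect and Haltara Isles is at UTC+07:30.
22:30 Haltara Isles − 7h30m = 15:00 UTC.
1 March 2024 is a Friday, so the first Friday is March 1 and the fourth is March 22.
1 October 2024 is a Tuesday, so the first Sunday is October 6.
At the standard offset (UTC+04:00), 15:00 UTC + 4h = 19:00 Mesvik Prefecture standard time.
The standard-time date in Mesvik Prefecture, September 27, 2024, lies within the daylight-saving period (22 March – 6 October), so Mesvik Prefecture is on daylight time, UTC+05:00.
15:00 UTC + 5h = 20:00 Mesvik Prefecture.

20:00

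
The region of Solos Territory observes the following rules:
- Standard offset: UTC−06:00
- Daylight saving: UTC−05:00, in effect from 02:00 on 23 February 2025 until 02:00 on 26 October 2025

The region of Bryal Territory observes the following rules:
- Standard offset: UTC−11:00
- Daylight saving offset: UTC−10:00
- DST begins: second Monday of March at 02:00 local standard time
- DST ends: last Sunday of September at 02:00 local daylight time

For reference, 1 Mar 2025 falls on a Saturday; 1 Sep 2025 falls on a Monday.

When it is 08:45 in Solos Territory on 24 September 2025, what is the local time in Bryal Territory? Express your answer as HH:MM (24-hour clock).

03:45

24 September 2025 lies within the daylight-saving period (23 February – 26 October), so Solos Territory is on daylight time, UTC−05:00.
08:45 Solos Territory + 5h = 13:45 UTC.
1 March 2025 is a Saturday, so the first Monday is March 3 and the second is March 10.
1 September 2025 is a Monday, so Sundays fall on 7, 14, 21, 28; the last is September 28.
At the standard offset (UTC−11:00), 13:45 UTC − 11h = 02:45 Bryal Territory standard time.
The standard-time date in Bryal Territory, 24 September 2025, falls between 10 March and 28 September, so daylight saving is in effect and Bryal Territory is at UTC−10:00.
13:45 UTC − 10h = 03:45 Bryal Territory.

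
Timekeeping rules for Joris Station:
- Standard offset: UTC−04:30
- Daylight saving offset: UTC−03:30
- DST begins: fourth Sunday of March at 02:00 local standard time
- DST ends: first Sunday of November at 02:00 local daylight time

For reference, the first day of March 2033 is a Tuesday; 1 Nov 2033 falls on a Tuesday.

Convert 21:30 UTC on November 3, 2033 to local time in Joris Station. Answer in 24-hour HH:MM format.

18:00

1 March 2033 is a Tuesday, so the first Sunday is March 6 and the fourth is March 27.
1 November 2033 is a Tuesday, so the first Sunday is November 6.
At the standard offset (UTC−04:30), 21:30 UTC − 4h30m = 17:00 Joris Station standard time.
The standard-time date in Joris Station, November 3, 2033, lies within the daylight-saving period (27 March – 6 November), so Joris Station is on daylight time, UTC−03:30.
21:30 UTC − 3h30m = 18:00 local.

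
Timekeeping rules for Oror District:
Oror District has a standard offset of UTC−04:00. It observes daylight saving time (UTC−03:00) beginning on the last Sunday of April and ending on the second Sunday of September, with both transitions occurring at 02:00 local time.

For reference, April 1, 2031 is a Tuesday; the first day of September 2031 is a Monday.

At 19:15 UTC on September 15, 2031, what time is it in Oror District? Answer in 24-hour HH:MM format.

1 April 2031 is a Tuesday, so Sundays fall on 6, 13, 20, 27; the last is April 27.
1 September 2031 is a Monday, so the first Sunday is September 7 and the second is September 14.
At the standard offset (UTC−04:00), 19:15 UTC − 4h = 15:15 Oror District standard time.
The standard-time date in Oror District, September 15, 2031, does not fall between 27 April and 14 September, so daylight saving is not in effect and Oror District is at UTC−04:00.
19:15 UTC − 4h = 15:15 local.

15:15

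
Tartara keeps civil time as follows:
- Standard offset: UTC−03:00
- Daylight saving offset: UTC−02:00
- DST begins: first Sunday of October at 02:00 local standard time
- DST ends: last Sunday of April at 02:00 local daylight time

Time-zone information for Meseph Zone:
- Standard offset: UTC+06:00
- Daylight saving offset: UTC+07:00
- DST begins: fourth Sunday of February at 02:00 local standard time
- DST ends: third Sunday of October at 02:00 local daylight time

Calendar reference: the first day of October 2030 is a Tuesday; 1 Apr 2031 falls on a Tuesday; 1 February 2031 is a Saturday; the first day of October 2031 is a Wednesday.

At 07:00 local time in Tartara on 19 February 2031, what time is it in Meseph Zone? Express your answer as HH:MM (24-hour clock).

15:00

1 October 2030 is a Tuesday, so the first Sunday is October 6.
1 April 2031 is a Tuesday, so Sundays fall on 6, 13, 20, 27; the last is April 27.
Daylight saving runs 6 October 2030 – 27 April 2031; 19 February 2031 is inside that window, so Tartara is at UTC−02:00.
07:00 Tartara + 2h = 09:00 UTC.
1 February 2031 is a Saturday, so the first Sunday is February 2 and the fourth is February 23.
1 October 2031 is a Wednesday, so the first Sunday is October 5 and the third is October 19.
At the standard offset (UTC+06:00), 09:00 UTC + 6h = 15:00 Meseph Zone standard time.
The standard-time date in Meseph Zone, 19 February 2031, is outside the daylight-saving period (23 February – 19 October), so Meseph Zone is on standard time, UTC+06:00.
09:00 UTC + 6h = 15:00 Meseph Zone.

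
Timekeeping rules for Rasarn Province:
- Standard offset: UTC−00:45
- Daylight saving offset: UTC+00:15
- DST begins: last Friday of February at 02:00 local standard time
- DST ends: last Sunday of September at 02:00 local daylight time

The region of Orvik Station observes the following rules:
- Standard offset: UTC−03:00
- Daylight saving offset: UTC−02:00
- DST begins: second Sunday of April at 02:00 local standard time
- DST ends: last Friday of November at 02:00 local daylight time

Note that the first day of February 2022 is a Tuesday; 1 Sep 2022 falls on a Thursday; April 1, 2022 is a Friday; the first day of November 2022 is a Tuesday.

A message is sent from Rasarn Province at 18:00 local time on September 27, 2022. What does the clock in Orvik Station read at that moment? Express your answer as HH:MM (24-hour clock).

16:45

1 February 2022 is a Tuesday, so Fridays fall on 4, 11, 18, 25; the last is February 25.
1 September 2022 is a Thursday, so Sundays fall on 4, 11, 18, 25; the last is September 25.
Daylight saving runs 25 February – 25 September; September 27, 2022 is outside that window, so Rasarn Province is on standard time at UTC−00:45.
18:00 Rasarn Province + 0h45m = 18:45 UTC.
1 April 2022 is a Friday, so the first Sunday is April 3 and the second is April 10.
1 November 2022 is a Tuesday, so Fridays fall on 4, 11, 18, 25; the last is November 25.
At the standard offset (UTC−03:00), 18:45 UTC − 3h = 15:45 Orvik Station standard time.
The standard-time date in Orvik Station, September 27, 2022, lies within the daylight-saving period (10 April – 25 November), so Orvik Station is on daylight time, UTC−02:00.
18:45 UTC − 2h = 16:45 Orvik Station.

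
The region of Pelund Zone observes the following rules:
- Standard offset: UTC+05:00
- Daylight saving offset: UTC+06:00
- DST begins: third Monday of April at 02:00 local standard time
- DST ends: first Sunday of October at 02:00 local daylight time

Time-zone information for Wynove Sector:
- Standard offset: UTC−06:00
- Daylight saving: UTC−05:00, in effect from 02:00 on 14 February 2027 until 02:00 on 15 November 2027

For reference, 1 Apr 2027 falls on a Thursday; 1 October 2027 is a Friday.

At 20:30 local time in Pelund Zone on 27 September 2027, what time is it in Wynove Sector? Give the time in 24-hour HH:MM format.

1 April 2027 is a Thursday, so the first Monday is April 5 and the third is April 19.
1 October 2027 is a Friday, so the first Sunday is October 3.
27 September 2027 lies within the daylight-saving period (19 April – 3 October), so Pelund Zone is on daylight time, UTC+06:00.
20:30 Pelund Zone − 6h = 14:30 UTC.
At the standard offset (UTC−06:00), 14:30 UTC − 6h = 08:30 Wynove Sector standard time.
The standard-time date in Wynove Sector, 27 September 2027, falls between 14 February and 15 November, so daylight saving is in effect and Wynove Sector is at UTC−05:00.
14:30 UTC − 5h = 09:30 Wynove Sector.

09:30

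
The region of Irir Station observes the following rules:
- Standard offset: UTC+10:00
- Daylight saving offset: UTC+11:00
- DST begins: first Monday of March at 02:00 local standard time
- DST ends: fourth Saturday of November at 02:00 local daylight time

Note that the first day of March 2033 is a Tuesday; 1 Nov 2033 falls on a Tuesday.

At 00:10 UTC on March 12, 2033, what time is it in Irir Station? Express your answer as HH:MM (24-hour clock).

11:10

1 March 2033 is a Tuesday, so the first Monday is March 7.
1 November 2033 is a Tuesday, so the first Saturday is November 5 and the fourth is November 26.
At the standard offset (UTC+10:00), 00:10 UTC + 10h = 10:10 Irir Station standard time.
The standard-time date in Irir Station, March 12, 2033, lies within the daylight-saving period (7 March – 26 November), so Irir Station is on daylight time, UTC+11:00.
00:10 UTC + 11h = 11:10 local.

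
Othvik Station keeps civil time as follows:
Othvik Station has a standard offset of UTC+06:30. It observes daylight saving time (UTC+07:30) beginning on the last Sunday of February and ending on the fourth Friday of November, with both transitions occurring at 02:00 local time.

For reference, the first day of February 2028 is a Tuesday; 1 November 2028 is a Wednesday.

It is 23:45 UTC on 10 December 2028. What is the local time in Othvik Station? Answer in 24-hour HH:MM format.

06:15

1 February 2028 is a Tuesday, so Sundays fall on 6, 13, 20, 27; the last is February 27.
1 November 2028 is a Wednesday, so the first Friday is November 3 and the fourth is November 24.
At the standard offset (UTC+06:30), 23:45 UTC + 6h30m = 06:15 Othvik Station standard time (rolling into the next day, 11 December 2028).
Daylight saving runs 27 February – 24 November; the standard-time date in Othvik Station, 11 December 2028, is outside that window, so Othvik Station is on standard time at UTC+06:30.
23:45 UTC + 6h30m = 06:15 local (rolling into the next day, 11 December 2028).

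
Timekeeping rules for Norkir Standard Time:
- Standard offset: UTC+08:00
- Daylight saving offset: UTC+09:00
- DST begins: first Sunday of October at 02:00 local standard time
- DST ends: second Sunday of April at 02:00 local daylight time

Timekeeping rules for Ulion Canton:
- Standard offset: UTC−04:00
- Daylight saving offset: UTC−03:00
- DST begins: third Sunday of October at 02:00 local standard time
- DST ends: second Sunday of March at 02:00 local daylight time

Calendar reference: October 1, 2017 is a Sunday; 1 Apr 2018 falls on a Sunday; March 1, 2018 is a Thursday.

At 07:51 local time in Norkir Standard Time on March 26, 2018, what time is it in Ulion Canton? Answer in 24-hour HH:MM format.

1 October 2017 is a Sunday, so the first Sunday is October 1.
1 April 2018 is a Sunday, so the first Sunday is April 1 and the second is April 8.
March 26, 2018 lies within the daylight-saving period (1 October 2017 – 8 April 2018), so Norkir Standard Time is on daylight time, UTC+09:00.
07:51 Norkir Standard Time − 9h = 22:51 UTC (rolling into the previous day, 25 March 2018).
1 October 2017 is a Sunday, so the first Sunday is October 1 and the third is October 15.
1 March 2018 is a Thursday, so the first Sunday is March 4 and the second is March 11.
At the standard offset (UTC−04:00), 22:51 UTC − 4h = 18:51 Ulion Canton standard time.
The standard-time date in Ulion Canton, March 25, 2018, is outside the daylight-saving period (15 October 2017 – 11 March 2018), so Ulion Canton is on standard time, UTC−04:00.
22:51 UTC − 4h = 18:51 Ulion Canton.

18:51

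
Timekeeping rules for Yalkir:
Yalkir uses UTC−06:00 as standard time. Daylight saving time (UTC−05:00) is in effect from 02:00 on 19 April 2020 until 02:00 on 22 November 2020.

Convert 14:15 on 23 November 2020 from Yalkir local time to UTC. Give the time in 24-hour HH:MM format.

20:15

23 November 2020 is outside the daylight-saving period (19 April – 22 November), so Yalkir is on standard time, UTC−06:00.
14:15 local + 6h = 20:15 UTC.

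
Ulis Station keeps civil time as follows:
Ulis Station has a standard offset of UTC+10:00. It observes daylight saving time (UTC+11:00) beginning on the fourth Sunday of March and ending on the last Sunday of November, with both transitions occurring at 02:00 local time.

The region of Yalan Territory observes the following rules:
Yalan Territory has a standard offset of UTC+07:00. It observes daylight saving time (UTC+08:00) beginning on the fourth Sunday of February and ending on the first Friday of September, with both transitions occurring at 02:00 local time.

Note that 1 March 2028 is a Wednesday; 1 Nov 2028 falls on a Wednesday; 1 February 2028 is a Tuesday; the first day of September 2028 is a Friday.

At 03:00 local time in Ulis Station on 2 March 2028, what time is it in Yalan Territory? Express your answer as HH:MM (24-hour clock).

1 March 2028 is a Wednesday, so the first Sunday is March 5 and the fourth is March 26.
1 November 2028 is a Wednesday, so Sundays fall on 5, 12, 19, 26; the last is November 26.
2 March 2028 does not fall between 26 March and 26 November, so daylight saving is not in effect and Ulis Station is at UTC+10:00.
03:00 Ulis Station − 10h = 17:00 UTC (rolling into the previous day, 1 March 2028).
1 February 2028 is a Tuesday, so the first Sunday is February 6 and the fourth is February 27.
1 September 2028 is a Friday, so the first Friday is September 1.
At the standard offset (UTC+07:00), 17:00 UTC + 7h = 00:00 Yalan Territory standard time (rolling into the next day, 2 March 2028).
The standard-time date in Yalan Territory, 2 March 2028, lies within the daylight-saving period (27 February – 1 September), so Yalan Territory is on daylight time, UTC+08:00.
17:00 UTC + 8h = 01:00 Yalan Territory (rolling into the next day, 2 March 2028).

01:00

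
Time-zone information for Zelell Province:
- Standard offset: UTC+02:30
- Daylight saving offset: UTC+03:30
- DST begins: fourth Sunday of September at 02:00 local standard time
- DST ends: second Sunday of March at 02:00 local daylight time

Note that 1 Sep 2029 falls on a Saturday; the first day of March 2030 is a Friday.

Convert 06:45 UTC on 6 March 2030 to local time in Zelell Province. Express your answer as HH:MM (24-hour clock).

1 September 2029 is a Saturday, so the first Sunday is September 2 and the fourth is September 23.
1 March 2030 is a Friday, so the first Sunday is March 3 and the second is March 10.
At the standard offset (UTC+02:30), 06:45 UTC + 2h30m = 09:15 Zelell Province standard time.
The standard-time date in Zelell Province, 6 March 2030, falls between 23 September 2029 and 10 March 2030, so daylight saving is in effect and Zelell Province is at UTC+03:30.
06:45 UTC + 3h30m = 10:15 local.

10:15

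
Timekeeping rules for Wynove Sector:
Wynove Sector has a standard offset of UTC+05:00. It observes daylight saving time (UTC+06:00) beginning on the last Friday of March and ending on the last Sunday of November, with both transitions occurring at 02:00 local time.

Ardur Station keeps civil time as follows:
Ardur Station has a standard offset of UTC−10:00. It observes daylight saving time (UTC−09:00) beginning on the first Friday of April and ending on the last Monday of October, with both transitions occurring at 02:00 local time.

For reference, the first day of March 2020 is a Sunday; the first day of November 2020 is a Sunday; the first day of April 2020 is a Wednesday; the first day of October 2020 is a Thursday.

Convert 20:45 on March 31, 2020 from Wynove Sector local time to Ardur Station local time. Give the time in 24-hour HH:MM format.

04:45

1 March 2020 is a Sunday, so Fridays fall on 6, 13, 20, 27; the last is March 27.
1 November 2020 is a Sunday, so Sundays fall on 1, 8, 15, 22, 29; the last is November 29.
March 31, 2020 lies within the daylight-saving period (27 March – 29 November), so Wynove Sector is on daylight time, UTC+06:00.
20:45 Wynove Sector − 6h = 14:45 UTC.
1 April 2020 is a Wednesday, so the first Friday is April 3.
1 October 2020 is a Thursday, so Mondays fall on 5, 12, 19, 26; the last is October 26.
At the standard offset (UTC−10:00), 14:45 UTC − 10h = 04:45 Ardur Station standard time.
Daylight saving runs 3 April – 26 October; the standard-time date in Ardur Station, March 31, 2020, is outside that window, so Ardur Station is on standard time at UTC−10:00.
14:45 UTC − 10h = 04:45 Ardur Station.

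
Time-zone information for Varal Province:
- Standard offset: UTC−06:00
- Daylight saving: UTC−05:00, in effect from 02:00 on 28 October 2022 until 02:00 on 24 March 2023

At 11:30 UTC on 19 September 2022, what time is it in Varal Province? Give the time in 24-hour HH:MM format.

05:30

At the standard offset (UTC−06:00), 11:30 UTC − 6h = 05:30 Varal Province standard time.
The standard-time date in Varal Province, 19 September 2022, does not fall between 28 October 2022 and 24 March 2023, so daylight saving is not in effect and Varal Province is at UTC−06:00.
11:30 UTC − 6h = 05:30 local.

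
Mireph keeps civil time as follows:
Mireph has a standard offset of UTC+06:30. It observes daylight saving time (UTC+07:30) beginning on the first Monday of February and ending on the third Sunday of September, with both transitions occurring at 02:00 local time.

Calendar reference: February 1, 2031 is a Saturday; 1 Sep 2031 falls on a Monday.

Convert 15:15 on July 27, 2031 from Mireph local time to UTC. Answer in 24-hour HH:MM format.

07:45

1 February 2031 is a Saturday, so the first Monday is February 3.
1 September 2031 is a Monday, so the first Sunday is September 7 and the third is September 21.
Daylight saving runs 3 February – 21 September; July 27, 2031 is inside that window, so Mireph is at UTC+07:30.
15:15 local − 7h30m = 07:45 UTC.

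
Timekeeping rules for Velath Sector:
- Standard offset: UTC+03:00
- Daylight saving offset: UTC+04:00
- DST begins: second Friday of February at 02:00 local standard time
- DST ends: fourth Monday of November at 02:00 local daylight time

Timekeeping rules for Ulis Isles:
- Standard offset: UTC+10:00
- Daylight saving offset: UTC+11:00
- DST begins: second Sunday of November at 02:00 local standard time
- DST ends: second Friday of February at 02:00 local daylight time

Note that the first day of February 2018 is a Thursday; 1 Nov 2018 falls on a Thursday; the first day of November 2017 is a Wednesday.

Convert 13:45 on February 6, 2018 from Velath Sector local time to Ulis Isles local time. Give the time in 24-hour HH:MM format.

21:45

1 February 2018 is a Thursday, so the first Friday is February 2 and the second is February 9.
1 November 2018 is a Thursday, so the first Monday is November 5 and the fourth is November 26.
February 6, 2018 is outside the daylight-saving period (9 February – 26 November), so Velath Sector is on standard time, UTC+03:00.
13:45 Velath Sector − 3h = 10:45 UTC.
1 November 2017 is a Wednesday, so the first Sunday is November 5 and the second is November 12.
1 February 2018 is a Thursday, so the first Friday is February 2 and the second is February 9.
At the standard offset (UTC+10:00), 10:45 UTC + 10h = 20:45 Ulis Isles standard time.
The standard-time date in Ulis Isles, February 6, 2018, lies within the daylight-saving period (12 November 2017 – 9 February 2018), so Ulis Isles is on daylight time, UTC+11:00.
10:45 UTC + 11h = 21:45 Ulis Isles.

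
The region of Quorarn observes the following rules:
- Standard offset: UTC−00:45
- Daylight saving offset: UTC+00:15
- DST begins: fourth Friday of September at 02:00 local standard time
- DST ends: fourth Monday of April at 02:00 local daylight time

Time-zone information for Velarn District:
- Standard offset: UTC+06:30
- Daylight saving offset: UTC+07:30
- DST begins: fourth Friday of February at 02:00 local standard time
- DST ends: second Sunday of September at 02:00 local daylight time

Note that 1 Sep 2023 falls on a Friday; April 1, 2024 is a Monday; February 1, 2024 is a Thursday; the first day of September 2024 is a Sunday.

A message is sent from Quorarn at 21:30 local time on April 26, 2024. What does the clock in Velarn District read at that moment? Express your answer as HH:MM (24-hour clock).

05:45

1 September 2023 is a Friday, so the first Friday is September 1 and the fourth is September 22.
1 April 2024 is a Monday, so the first Monday is April 1 and the fourth is April 22.
Daylight saving runs 22 September 2023 – 22 April 2024; April 26, 2024 is outside that window, so Quorarn is on standard time at UTC−00:45.
21:30 Quorarn + 0h45m = 22:15 UTC.
1 February 2024 is a Thursday, so the first Friday is February 2 and the fourth is February 23.
1 September 2024 is a Sunday, so the first Sunday is September 1 and the second is September 8.
At the standard offset (UTC+06:30), 22:15 UTC + 6h30m = 04:45 Velarn District standard time (rolling into the next day, 27 April 2024).
The standard-time date in Velarn District, April 27, 2024, lies within the daylight-saving period (23 February – 8 September), so Velarn District is on daylight time, UTC+07:30.
22:15 UTC + 7h30m = 05:45 Velarn District (rolling into the next day, 27 April 2024).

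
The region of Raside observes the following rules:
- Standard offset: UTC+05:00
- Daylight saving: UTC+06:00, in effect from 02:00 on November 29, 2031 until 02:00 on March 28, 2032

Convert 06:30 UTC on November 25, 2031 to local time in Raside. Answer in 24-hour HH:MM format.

At the standard offset (UTC+05:00), 06:30 UTC + 5h = 11:30 Raside standard time.
Daylight saving runs 29 November 2031 – 28 March 2032; the standard-time date in Raside, November 25, 2031, is outside that window, so Raside is on standard time at UTC+05:00.
06:30 UTC + 5h = 11:30 local.

11:30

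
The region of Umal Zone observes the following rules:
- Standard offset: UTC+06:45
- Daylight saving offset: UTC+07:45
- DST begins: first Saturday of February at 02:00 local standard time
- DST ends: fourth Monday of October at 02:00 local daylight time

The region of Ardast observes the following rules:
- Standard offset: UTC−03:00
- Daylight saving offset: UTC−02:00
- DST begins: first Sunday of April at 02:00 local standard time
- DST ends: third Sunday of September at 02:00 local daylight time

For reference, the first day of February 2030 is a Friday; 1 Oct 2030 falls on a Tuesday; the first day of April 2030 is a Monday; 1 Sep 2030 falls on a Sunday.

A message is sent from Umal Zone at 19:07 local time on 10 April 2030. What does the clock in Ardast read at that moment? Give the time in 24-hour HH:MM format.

1 February 2030 is a Friday, so the first Saturday is February 2.
1 October 2030 is a Tuesday, so the first Monday is October 7 and the fourth is October 28.
10 April 2030 falls between 2 February and 28 October, so daylight saving is in effect and Umal Zone is at UTC+07:45.
19:07 Umal Zone − 7h45m = 11:22 UTC.
1 April 2030 is a Monday, so the first Sunday is April 7.
1 September 2030 is a Sunday, so the first Sunday is September 1 and the third is September 15.
At the standard offset (UTC−03:00), 11:22 UTC − 3h = 08:22 Ardast standard time.
The standard-time date in Ardast, 10 April 2030, falls between 7 April and 15 September, so daylight saving is in effect and Ardast is at UTC−02:00.
11:22 UTC − 2h = 09:22 Ardast.

09:22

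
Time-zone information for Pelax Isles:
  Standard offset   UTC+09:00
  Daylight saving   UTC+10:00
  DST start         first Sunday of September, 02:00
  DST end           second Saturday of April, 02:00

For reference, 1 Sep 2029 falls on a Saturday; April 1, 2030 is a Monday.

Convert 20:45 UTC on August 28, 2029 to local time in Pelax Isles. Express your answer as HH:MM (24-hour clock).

1 September 2029 is a Saturday, so the first Sunday is September 2.
1 April 2030 is a Monday, so the first Saturday is April 6 and the second is April 13.
At the standard offset (UTC+09:00), 20:45 UTC + 9h = 05:45 Pelax Isles standard time (rolling into the next day, 29 August 2029).
The standard-time date in Pelax Isles, August 29, 2029, is outside the daylight-saving period (2 September 2029 – 13 April 2030), so Pelax Isles is on standard time, UTC+09:00.
20:45 UTC + 9h = 05:45 local (rolling into the next day, 29 August 2029).

05:45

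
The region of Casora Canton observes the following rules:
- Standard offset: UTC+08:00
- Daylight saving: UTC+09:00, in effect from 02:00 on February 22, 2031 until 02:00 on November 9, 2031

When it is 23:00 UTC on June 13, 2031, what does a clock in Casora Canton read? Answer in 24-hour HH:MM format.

At the standard offset (UTC+08:00), 23:00 UTC + 8h = 07:00 Casora Canton standard time (rolling into the next day, 14 June 2031).
The standard-time date in Casora Canton, June 14, 2031, falls between 22 February and 9 November, so daylight saving is in effect and Casora Canton is at UTC+09:00.
23:00 UTC + 9h = 08:00 local (rolling into the next day, 14 June 2031).

08:00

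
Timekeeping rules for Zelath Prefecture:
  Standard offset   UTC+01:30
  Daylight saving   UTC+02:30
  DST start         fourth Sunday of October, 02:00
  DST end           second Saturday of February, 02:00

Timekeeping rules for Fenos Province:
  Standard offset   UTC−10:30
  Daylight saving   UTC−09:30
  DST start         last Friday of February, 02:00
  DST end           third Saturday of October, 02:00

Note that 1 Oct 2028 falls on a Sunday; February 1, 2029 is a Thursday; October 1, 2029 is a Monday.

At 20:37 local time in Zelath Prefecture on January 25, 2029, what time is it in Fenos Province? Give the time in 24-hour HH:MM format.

1 October 2028 is a Sunday, so the first Sunday is October 1 and the fourth is October 22.
1 February 2029 is a Thursday, so the first Saturday is February 3 and the second is February 10.
Daylight saving runs 22 October 2028 – 10 February 2029; January 25, 2029 is inside that window, so Zelath Prefecture is at UTC+02:30.
20:37 Zelath Prefecture − 2h30m = 18:07 UTC.
1 February 2029 is a Thursday, so Fridays fall on 2, 9, 16, 23; the last is February 23.
1 October 2029 is a Monday, so the first Saturday is October 6 and the third is October 20.
At the standard offset (UTC−10:30), 18:07 UTC − 10h30m = 07:37 Fenos Province standard time.
Daylight saving runs 23 February – 20 October; the standard-time date in Fenos Province, January 25, 2029, is outside that window, so Fenos Province is on standard time at UTC−10:30.
18:07 UTC − 10h30m = 07:37 Fenos Province.

07:37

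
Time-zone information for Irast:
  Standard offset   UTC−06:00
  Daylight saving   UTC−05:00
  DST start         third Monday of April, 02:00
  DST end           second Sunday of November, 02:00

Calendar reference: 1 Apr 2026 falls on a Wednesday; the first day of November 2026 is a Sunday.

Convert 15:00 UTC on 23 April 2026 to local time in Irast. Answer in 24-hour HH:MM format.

1 April 2026 is a Wednesday, so the first Monday is April 6 and the third is April 20.
1 November 2026 is a Sunday, so the first Sunday is November 1 and the second is November 8.
At the standard offset (UTC−06:00), 15:00 UTC − 6h = 09:00 Irast standard time.
The standard-time date in Irast, 23 April 2026, falls between 20 April and 8 November, so daylight saving is in effect and Irast is at UTC−05:00.
15:00 UTC − 5h = 10:00 local.

10:00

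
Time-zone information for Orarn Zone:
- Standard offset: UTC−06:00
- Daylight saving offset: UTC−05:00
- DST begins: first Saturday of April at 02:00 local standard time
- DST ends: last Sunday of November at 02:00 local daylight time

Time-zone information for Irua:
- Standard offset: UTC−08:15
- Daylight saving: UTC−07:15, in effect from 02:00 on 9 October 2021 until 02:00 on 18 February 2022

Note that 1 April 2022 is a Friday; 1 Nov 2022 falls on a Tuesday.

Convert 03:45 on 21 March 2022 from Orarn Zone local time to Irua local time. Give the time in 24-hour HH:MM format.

1 April 2022 is a Friday, so the first Saturday is April 2.
1 November 2022 is a Tuesday, so Sundays fall on 6, 13, 20, 27; the last is November 27.
21 March 2022 does not fall between 2 April and 27 November, so daylight saving is not in effect and Orarn Zone is at UTC−06:00.
03:45 Orarn Zone + 6h = 09:45 UTC.
At the standard offset (UTC−08:15), 09:45 UTC − 8h15m = 01:30 Irua standard time.
The standard-time date in Irua, 21 March 2022, does not fall between 9 October 2021 and 18 February 2022, so daylight saving is not in effect and Irua is at UTC−08:15.
09:45 UTC − 8h15m = 01:30 Irua.

01:30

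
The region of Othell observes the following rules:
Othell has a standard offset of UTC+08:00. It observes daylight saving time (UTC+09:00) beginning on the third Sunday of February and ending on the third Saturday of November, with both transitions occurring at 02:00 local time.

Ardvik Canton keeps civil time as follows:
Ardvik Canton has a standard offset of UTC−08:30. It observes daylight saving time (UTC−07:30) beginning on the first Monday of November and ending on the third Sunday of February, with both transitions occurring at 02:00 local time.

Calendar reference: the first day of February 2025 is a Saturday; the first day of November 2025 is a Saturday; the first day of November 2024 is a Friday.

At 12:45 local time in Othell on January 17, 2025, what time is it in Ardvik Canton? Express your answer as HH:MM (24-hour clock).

1 February 2025 is a Saturday, so the first Sunday is February 2 and the third is February 16.
1 November 2025 is a Saturday, so the first Saturday is November 1 and the third is November 15.
January 17, 2025 does not fall between 16 February and 15 November, so daylight saving is not in effect and Othell is at UTC+08:00.
12:45 Othell − 8h = 04:45 UTC.
1 November 2024 is a Friday, so the first Monday is November 4.
1 February 2025 is a Saturday, so the first Sunday is February 2 and the third is February 16.
At the standard offset (UTC−08:30), 04:45 UTC − 8h30m = 20:15 Ardvik Canton standard time (rolling into the previous day, 16 January 2025).
Daylight saving runs 4 November 2024 – 16 February 2025; the standard-time date in Ardvik Canton, January 16, 2025, is inside that window, so Ardvik Canton is at UTC−07:30.
04:45 UTC − 7h30m = 21:15 Ardvik Canton (rolling into the previous day, 16 January 2025).

21:15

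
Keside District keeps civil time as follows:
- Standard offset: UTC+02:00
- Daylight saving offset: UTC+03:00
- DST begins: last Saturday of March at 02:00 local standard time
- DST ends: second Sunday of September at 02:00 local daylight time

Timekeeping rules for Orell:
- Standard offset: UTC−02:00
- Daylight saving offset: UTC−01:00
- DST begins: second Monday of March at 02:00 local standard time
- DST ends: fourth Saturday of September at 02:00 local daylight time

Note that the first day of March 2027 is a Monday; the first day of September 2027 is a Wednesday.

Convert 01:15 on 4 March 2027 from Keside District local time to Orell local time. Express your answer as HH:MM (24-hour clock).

1 March 2027 is a Monday, so Saturdays fall on 6, 13, 20, 27; the last is March 27.
1 September 2027 is a Wednesday, so the first Sunday is September 5 and the second is September 12.
4 March 2027 is outside the daylight-saving period (27 March – 12 September), so Keside District is on standard time, UTC+02:00.
01:15 Keside District − 2h = 23:15 UTC (rolling into the previous day, 3 March 2027).
1 March 2027 is a Monday, so the first Monday is March 1 and the second is March 8.
1 September 2027 is a Wednesday, so the first Saturday is September 4 and the fourth is September 25.
At the standard offset (UTC−02:00), 23:15 UTC − 2h = 21:15 Orell standard time.
Daylight saving runs 8 March – 25 September; the standard-time date in Orell, 3 March 2027, is outside that window, so Orell is on standard time at UTC−02:00.
23:15 UTC − 2h = 21:15 Orell.

21:15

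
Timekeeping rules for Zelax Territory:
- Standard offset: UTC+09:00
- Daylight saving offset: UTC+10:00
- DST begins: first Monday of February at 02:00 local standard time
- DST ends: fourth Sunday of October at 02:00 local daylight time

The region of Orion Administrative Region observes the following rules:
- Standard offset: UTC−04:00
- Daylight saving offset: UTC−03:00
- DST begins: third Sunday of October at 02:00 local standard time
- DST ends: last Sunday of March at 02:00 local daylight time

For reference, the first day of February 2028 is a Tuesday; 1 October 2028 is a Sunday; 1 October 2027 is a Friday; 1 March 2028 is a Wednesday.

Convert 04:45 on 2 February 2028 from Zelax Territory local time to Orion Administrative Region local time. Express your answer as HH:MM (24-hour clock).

16:45

1 February 2028 is a Tuesday, so the first Monday is February 7.
1 October 2028 is a Sunday, so the first Sunday is October 1 and the fourth is October 22.
2 February 2028 is outside the daylight-saving period (7 February – 22 October), so Zelax Territory is on standard time, UTC+09:00.
04:45 Zelax Territory − 9h = 19:45 UTC (rolling into the previous day, 1 February 2028).
1 October 2027 is a Friday, so the first Sunday is October 3 and the third is October 17.
1 March 2028 is a Wednesday, so Sundays fall on 5, 12, 19, 26; the last is March 26.
At the standard offset (UTC−04:00), 19:45 UTC − 4h = 15:45 Orion Administrative Region standard time.
The standard-time date in Orion Administrative Region, 1 February 2028, lies within the daylight-saving period (17 October 2027 – 26 March 2028), so Orion Administrative Region is on daylight time, UTC−03:00.
19:45 UTC − 3h = 16:45 Orion Administrative Region.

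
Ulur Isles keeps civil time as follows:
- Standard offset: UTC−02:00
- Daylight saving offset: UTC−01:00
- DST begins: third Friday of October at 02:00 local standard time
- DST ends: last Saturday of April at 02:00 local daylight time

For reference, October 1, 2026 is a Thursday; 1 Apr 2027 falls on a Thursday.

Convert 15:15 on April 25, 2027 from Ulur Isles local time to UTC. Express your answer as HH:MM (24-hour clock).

17:15

1 October 2026 is a Thursday, so the first Friday is October 2 and the third is October 16.
1 April 2027 is a Thursday, so Saturdays fall on 3, 10, 17, 24; the last is April 24.
Daylight saving runs 16 October 2026 – 24 April 2027; April 25, 2027 is outside that window, so Ulur Isles is on standard time at UTC−02:00.
15:15 local + 2h = 17:15 UTC.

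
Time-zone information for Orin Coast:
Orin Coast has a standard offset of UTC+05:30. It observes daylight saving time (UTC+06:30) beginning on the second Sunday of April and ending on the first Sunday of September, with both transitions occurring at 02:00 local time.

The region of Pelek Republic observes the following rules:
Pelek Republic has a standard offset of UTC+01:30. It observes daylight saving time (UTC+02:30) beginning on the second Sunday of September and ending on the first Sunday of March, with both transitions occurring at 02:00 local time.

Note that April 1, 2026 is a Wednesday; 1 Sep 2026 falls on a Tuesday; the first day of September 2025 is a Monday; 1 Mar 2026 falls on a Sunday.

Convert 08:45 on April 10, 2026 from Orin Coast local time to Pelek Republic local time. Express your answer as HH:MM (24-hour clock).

04:45

1 April 2026 is a Wednesday, so the first Sunday is April 5 and the second is April 12.
1 September 2026 is a Tuesday, so the first Sunday is September 6.
April 10, 2026 is outside the daylight-saving period (12 April – 6 September), so Orin Coast is on standard time, UTC+05:30.
08:45 Orin Coast − 5h30m = 03:15 UTC.
1 September 2025 is a Monday, so the first Sunday is September 7 and the second is September 14.
1 March 2026 is a Sunday, so the first Sunday is March 1.
At the standard offset (UTC+01:30), 03:15 UTC + 1h30m = 04:45 Pelek Republic standard time.
Daylight saving runs 14 September 2025 – 1 March 2026; the standard-time date in Pelek Republic, April 10, 2026, is outside that window, so Pelek Republic is on standard time at UTC+01:30.
03:15 UTC + 1h30m = 04:45 Pelek Republic.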